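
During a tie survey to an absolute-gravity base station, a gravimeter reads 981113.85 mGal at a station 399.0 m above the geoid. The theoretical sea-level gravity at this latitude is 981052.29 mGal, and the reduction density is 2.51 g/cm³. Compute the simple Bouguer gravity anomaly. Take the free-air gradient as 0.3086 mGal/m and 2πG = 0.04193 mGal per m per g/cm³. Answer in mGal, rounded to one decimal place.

Free-air correction = 0.3086 × 399.0 = 123.13 mGal
Free-air anomaly = 981113.85 − 981052.29 + (123.13) = 184.69 mGal
Bouguer slab correction = 0.04193 × 2.51 × 399.0 = 41.99 mGal
Simple Bouguer anomaly = 184.69 − (41.99) = 142.70 mGal

142.7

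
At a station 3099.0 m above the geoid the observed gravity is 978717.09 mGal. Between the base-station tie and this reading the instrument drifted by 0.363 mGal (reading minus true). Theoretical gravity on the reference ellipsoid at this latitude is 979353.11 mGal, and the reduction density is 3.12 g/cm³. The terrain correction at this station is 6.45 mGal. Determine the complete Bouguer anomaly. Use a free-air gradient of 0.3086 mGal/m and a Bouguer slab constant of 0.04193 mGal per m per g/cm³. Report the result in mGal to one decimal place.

-79.0

Drift-corrected reading = 978717.09 − (0.363) = 978716.727 mGal
Free-air correction = 0.3086 × 3099.0 = 956.35 mGal
Free-air anomaly = 978716.727 − 979353.11 + (956.35) = 319.967 mGal
Bouguer slab correction = 0.04193 × 3.12 × 3099.0 = 405.42 mGal
Simple Bouguer anomaly = 319.967 − (405.42) = -85.453 mGal
Complete Bouguer anomaly = -85.453 + 6.45 = -79.003 mGal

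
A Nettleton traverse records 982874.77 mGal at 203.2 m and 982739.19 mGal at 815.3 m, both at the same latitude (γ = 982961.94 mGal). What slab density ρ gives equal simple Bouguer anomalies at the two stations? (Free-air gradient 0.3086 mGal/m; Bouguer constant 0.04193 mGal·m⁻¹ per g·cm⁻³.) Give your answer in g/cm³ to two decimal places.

Δg_obs = 982739.19 − 982874.77 = -135.58 mGal over Δh = 815.3 − 203.2 = 612.1 m
Equal Bouguer anomalies ⇒ Δg_obs + (0.3086 − 0.04193ρ)·Δh = 0
0.3086 − 0.04193ρ = −Δg_obs/Δh = 0.22150
ρ = (0.3086 − 0.22150) / 0.04193 = 2.08 g/cm³

2.08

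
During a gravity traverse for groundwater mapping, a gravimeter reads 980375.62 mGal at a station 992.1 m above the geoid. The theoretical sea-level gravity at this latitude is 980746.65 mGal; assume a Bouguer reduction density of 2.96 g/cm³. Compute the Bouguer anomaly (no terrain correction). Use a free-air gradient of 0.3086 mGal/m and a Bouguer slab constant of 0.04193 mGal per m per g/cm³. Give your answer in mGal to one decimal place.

-188.0

Free-air correction = 0.3086 × 992.1 = 306.16 mGal
Free-air anomaly = 980375.62 − 980746.65 + (306.16) = -64.87 mGal
Bouguer slab correction = 0.04193 × 2.96 × 992.1 = 123.13 mGal
Simple Bouguer anomaly = -64.87 − (123.13) = -188.00 mGal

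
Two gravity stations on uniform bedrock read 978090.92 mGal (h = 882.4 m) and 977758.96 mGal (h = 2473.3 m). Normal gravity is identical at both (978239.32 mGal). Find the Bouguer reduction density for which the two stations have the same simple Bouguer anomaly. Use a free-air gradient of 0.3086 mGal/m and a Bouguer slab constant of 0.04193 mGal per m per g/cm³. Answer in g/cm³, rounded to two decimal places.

2.38

Δg_obs = 977758.96 − 978090.92 = -331.96 mGal over Δh = 2473.3 − 882.4 = 1590.9 m
Equal Bouguer anomalies ⇒ Δg_obs + (0.3086 − 0.04193ρ)·Δh = 0
0.3086 − 0.04193ρ = −Δg_obs/Δh = 0.20866
ρ = (0.3086 − 0.20866) / 0.04193 = 2.38 g/cm³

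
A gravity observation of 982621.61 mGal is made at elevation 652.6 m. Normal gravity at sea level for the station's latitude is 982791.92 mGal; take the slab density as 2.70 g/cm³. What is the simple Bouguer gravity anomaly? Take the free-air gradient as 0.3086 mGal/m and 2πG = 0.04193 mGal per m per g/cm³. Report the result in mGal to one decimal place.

-42.8

Free-air correction = 0.3086 × 652.6 = 201.39 mGal
Free-air anomaly = 982621.61 − 982791.92 + (201.39) = 31.08 mGal
Bouguer slab correction = 0.04193 × 2.70 × 652.6 = 73.88 mGal
Simple Bouguer anomaly = 31.08 − (73.88) = -42.80 mGal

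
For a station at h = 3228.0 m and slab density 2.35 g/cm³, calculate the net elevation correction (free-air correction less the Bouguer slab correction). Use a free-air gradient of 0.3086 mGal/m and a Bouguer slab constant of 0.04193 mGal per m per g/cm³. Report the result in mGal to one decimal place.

Combined gradient = 0.3086 − 0.04193 × 2.35 = 0.2100645 mGal/m
Combined elevation correction = 0.2100645 × 3228.0 = 678.1 mGal

678.1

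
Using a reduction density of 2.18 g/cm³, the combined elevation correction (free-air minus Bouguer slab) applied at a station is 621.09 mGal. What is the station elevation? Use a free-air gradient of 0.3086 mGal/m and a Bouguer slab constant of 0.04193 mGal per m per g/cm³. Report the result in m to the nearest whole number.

Combined gradient = 0.3086 − 0.04193 × 2.18 = 0.2171926 mGal/m
h = 621.09 / 0.2171926 = 2859.63 m

2860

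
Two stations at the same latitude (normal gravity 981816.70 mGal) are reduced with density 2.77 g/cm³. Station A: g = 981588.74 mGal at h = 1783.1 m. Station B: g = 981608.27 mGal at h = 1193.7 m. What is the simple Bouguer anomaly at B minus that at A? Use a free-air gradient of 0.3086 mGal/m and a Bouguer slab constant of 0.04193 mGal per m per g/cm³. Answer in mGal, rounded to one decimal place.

Δg_SB(A) = 981588.74 − 981816.70 + 0.3086×1783.1 − 0.04193×2.77×1783.1 = 115.20 mGal
Δg_SB(B) = 981608.27 − 981816.70 + 0.3086×1193.7 − 0.04193×2.77×1193.7 = 21.30 mGal
Difference = 21.30 − (115.20) = -93.90 mGal

-93.9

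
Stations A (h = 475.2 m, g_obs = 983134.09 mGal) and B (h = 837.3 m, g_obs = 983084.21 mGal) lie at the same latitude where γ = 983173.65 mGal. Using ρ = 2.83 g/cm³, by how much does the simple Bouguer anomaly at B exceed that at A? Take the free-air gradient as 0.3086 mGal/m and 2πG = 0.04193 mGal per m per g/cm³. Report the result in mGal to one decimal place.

Δg_SB(A) = 983134.09 − 983173.65 + 0.3086×475.2 − 0.04193×2.83×475.2 = 50.70 mGal
Δg_SB(B) = 983084.21 − 983173.65 + 0.3086×837.3 − 0.04193×2.83×837.3 = 69.60 mGal
Difference = 69.60 − (50.70) = 18.90 mGal

18.9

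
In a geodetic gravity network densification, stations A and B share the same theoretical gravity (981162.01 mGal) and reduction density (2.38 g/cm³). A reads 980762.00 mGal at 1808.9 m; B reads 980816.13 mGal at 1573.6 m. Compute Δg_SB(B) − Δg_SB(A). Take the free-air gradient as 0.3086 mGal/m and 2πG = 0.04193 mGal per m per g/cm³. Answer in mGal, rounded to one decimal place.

Δg_SB(A) = 980762.00 − 981162.01 + 0.3086×1808.9 − 0.04193×2.38×1808.9 = -22.30 mGal
Δg_SB(B) = 980816.13 − 981162.01 + 0.3086×1573.6 − 0.04193×2.38×1573.6 = -17.30 mGal
Difference = -17.30 − (-22.30) = 5.00 mGal

5.0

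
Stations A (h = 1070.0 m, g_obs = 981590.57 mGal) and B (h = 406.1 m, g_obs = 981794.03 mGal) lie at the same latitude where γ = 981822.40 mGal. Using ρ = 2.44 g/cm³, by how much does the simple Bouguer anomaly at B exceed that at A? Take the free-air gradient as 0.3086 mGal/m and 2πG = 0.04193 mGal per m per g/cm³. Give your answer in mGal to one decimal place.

66.5

Δg_SB(A) = 981590.57 − 981822.40 + 0.3086×1070.0 − 0.04193×2.44×1070.0 = -11.10 mGal
Δg_SB(B) = 981794.03 − 981822.40 + 0.3086×406.1 − 0.04193×2.44×406.1 = 55.40 mGal
Difference = 55.40 − (-11.10) = 66.50 mGal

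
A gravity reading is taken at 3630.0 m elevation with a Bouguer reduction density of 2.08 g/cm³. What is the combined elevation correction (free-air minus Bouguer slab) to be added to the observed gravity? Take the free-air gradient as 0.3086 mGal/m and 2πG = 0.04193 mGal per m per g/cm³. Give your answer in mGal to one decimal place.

803.6

Combined gradient = 0.3086 − 0.04193 × 2.08 = 0.2213856 mGal/m
Combined elevation correction = 0.2213856 × 3630.0 = 803.6 mGal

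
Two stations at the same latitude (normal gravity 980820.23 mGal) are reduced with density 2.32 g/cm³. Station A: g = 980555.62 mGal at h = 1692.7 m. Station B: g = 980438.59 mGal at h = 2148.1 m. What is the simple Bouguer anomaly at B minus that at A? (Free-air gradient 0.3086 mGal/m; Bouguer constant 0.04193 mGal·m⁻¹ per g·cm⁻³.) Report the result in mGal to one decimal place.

-20.8

Δg_SB(A) = 980555.62 − 980820.23 + 0.3086×1692.7 − 0.04193×2.32×1692.7 = 93.10 mGal
Δg_SB(B) = 980438.59 − 980820.23 + 0.3086×2148.1 − 0.04193×2.32×2148.1 = 72.30 mGal
Difference = 72.30 − (93.10) = -20.80 mGal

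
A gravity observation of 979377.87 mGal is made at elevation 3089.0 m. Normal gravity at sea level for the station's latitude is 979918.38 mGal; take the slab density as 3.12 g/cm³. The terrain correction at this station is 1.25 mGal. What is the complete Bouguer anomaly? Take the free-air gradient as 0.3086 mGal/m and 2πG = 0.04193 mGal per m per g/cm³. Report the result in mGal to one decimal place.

9.9

Free-air correction = 0.3086 × 3089.0 = 953.27 mGal
Free-air anomaly = 979377.87 − 979918.38 + (953.27) = 412.76 mGal
Bouguer slab correction = 0.04193 × 3.12 × 3089.0 = 404.11 mGal
Simple Bouguer anomaly = 412.76 − (404.11) = 8.65 mGal
Complete Bouguer anomaly = 8.65 + 1.25 = 9.90 mGal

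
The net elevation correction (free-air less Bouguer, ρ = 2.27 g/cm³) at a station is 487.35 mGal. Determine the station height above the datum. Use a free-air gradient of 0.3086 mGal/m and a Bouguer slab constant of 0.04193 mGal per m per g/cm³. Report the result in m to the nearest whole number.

2284

Combined gradient = 0.3086 − 0.04193 × 2.27 = 0.2134189 mGal/m
h = 487.35 / 0.2134189 = 2283.54 m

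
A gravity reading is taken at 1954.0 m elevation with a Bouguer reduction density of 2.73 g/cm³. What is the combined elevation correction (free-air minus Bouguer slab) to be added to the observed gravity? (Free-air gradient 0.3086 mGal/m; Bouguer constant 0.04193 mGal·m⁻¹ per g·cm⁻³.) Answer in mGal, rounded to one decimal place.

379.3

Combined gradient = 0.3086 − 0.04193 × 2.73 = 0.1941311 mGal/m
Combined elevation correction = 0.1941311 × 1954.0 = 379.3 mGal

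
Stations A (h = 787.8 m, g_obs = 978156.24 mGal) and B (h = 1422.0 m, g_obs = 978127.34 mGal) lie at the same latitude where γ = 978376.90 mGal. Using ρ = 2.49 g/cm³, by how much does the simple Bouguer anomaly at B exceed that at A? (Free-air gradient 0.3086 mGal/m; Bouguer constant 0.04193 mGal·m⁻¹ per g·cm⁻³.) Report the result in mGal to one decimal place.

100.6

Δg_SB(A) = 978156.24 − 978376.90 + 0.3086×787.8 − 0.04193×2.49×787.8 = -59.80 mGal
Δg_SB(B) = 978127.34 − 978376.90 + 0.3086×1422.0 − 0.04193×2.49×1422.0 = 40.80 mGal
Difference = 40.80 − (-59.80) = 100.60 mGal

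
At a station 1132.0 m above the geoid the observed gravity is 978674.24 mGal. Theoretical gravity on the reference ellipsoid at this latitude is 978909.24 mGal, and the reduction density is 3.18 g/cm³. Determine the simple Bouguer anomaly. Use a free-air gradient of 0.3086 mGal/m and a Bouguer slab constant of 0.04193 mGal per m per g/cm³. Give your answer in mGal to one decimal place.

-36.6

Free-air correction = 0.3086 × 1132.0 = 349.34 mGal
Free-air anomaly = 978674.24 − 978909.24 + (349.34) = 114.34 mGal
Bouguer slab correction = 0.04193 × 3.18 × 1132.0 = 150.94 mGal
Simple Bouguer anomaly = 114.34 − (150.94) = -36.60 mGal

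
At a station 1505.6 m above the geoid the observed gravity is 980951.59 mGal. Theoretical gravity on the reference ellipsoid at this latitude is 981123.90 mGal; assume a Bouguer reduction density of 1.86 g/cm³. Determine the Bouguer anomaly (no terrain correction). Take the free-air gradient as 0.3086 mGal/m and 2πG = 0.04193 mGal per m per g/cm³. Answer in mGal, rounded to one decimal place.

174.9

Free-air correction = 0.3086 × 1505.6 = 464.63 mGal
Free-air anomaly = 980951.59 − 981123.90 + (464.63) = 292.32 mGal
Bouguer slab correction = 0.04193 × 1.86 × 1505.6 = 117.42 mGal
Simple Bouguer anomaly = 292.32 − (117.42) = 174.90 mGal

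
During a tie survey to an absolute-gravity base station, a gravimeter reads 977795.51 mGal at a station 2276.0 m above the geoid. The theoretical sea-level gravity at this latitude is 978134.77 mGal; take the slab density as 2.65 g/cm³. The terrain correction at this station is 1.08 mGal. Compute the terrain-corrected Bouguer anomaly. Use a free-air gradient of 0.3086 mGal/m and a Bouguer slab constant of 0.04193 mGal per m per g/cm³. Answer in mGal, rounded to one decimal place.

Free-air correction = 0.3086 × 2276.0 = 702.37 mGal
Free-air anomaly = 977795.51 − 978134.77 + (702.37) = 363.11 mGal
Bouguer slab correction = 0.04193 × 2.65 × 2276.0 = 252.90 mGal
Simple Bouguer anomaly = 363.11 − (252.90) = 110.21 mGal
Complete Bouguer anomaly = 110.21 + 1.08 = 111.29 mGal

111.3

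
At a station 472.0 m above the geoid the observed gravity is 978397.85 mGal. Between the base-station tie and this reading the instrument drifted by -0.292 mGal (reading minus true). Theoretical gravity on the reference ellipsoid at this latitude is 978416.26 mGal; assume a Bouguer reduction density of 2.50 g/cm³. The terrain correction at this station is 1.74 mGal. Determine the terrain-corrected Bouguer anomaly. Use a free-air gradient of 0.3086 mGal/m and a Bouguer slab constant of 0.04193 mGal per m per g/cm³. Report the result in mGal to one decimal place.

79.8

Drift-corrected reading = 978397.85 − (-0.292) = 978398.142 mGal
Free-air correction = 0.3086 × 472.0 = 145.66 mGal
Free-air anomaly = 978398.142 − 978416.26 + (145.66) = 127.542 mGal
Bouguer slab correction = 0.04193 × 2.50 × 472.0 = 49.48 mGal
Simple Bouguer anomaly = 127.542 − (49.48) = 78.062 mGal
Complete Bouguer anomaly = 78.062 + 1.74 = 79.802 mGal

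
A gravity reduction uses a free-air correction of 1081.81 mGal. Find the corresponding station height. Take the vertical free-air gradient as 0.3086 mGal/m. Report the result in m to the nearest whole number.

h = 1081.81 / 0.3086 = 3505.54 m

3506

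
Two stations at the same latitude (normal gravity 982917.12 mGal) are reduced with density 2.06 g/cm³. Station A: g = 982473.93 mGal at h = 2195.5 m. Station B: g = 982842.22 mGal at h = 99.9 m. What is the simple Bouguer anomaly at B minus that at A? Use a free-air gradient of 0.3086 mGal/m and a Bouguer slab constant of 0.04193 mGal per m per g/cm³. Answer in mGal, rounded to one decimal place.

Δg_SB(A) = 982473.93 − 982917.12 + 0.3086×2195.5 − 0.04193×2.06×2195.5 = 44.70 mGal
Δg_SB(B) = 982842.22 − 982917.12 + 0.3086×99.9 − 0.04193×2.06×99.9 = -52.70 mGal
Difference = -52.70 − (44.70) = -97.40 mGal

-97.4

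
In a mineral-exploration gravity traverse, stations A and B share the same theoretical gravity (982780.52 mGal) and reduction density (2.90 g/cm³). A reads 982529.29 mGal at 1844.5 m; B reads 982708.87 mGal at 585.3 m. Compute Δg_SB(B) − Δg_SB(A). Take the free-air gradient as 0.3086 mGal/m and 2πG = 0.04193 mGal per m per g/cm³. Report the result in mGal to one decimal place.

Δg_SB(A) = 982529.29 − 982780.52 + 0.3086×1844.5 − 0.04193×2.90×1844.5 = 93.70 mGal
Δg_SB(B) = 982708.87 − 982780.52 + 0.3086×585.3 − 0.04193×2.90×585.3 = 37.80 mGal
Difference = 37.80 − (93.70) = -55.90 mGal

-55.9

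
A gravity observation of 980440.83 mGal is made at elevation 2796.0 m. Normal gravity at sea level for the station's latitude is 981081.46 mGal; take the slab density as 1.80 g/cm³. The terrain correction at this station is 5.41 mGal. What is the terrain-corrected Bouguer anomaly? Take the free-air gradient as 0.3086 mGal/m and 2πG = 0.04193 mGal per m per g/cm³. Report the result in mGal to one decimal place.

16.6

Free-air correction = 0.3086 × 2796.0 = 862.85 mGal
Free-air anomaly = 980440.83 − 981081.46 + (862.85) = 222.22 mGal
Bouguer slab correction = 0.04193 × 1.80 × 2796.0 = 211.03 mGal
Simple Bouguer anomaly = 222.22 − (211.03) = 11.19 mGal
Complete Bouguer anomaly = 11.19 + 5.41 = 16.60 mGal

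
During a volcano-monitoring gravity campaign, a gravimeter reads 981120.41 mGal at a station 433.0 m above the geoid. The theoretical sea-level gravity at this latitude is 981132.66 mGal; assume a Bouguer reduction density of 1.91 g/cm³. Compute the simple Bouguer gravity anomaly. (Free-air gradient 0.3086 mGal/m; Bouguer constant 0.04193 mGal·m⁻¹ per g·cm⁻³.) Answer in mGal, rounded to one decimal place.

86.7

Free-air correction = 0.3086 × 433.0 = 133.62 mGal
Free-air anomaly = 981120.41 − 981132.66 + (133.62) = 121.37 mGal
Bouguer slab correction = 0.04193 × 1.91 × 433.0 = 34.68 mGal
Simple Bouguer anomaly = 121.37 − (34.68) = 86.69 mGal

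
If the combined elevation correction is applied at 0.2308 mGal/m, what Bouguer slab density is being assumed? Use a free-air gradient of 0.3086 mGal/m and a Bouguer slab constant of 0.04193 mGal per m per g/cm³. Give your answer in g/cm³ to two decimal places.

0.2308 = 0.3086 − 0.04193 × ρ
ρ = (0.3086 − 0.2308) / 0.04193 = 1.86 g/cm³

1.86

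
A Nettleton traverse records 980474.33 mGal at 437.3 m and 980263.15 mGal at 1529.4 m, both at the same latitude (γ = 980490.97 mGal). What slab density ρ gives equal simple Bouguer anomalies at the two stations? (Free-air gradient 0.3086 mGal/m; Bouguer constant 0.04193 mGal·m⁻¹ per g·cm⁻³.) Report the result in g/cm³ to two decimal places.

Δg_obs = 980263.15 − 980474.33 = -211.18 mGal over Δh = 1529.4 − 437.3 = 1092.1 m
Equal Bouguer anomalies ⇒ Δg_obs + (0.3086 − 0.04193ρ)·Δh = 0
0.3086 − 0.04193ρ = −Δg_obs/Δh = 0.19337
ρ = (0.3086 − 0.19337) / 0.04193 = 2.75 g/cm³

2.75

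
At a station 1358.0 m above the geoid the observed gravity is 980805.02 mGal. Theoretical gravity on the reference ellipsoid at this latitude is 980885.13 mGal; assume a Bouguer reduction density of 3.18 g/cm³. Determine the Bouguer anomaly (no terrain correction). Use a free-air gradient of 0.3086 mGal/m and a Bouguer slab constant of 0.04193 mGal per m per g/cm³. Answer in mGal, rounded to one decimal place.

Free-air correction = 0.3086 × 1358.0 = 419.08 mGal
Free-air anomaly = 980805.02 − 980885.13 + (419.08) = 338.97 mGal
Bouguer slab correction = 0.04193 × 3.18 × 1358.0 = 181.07 mGal
Simple Bouguer anomaly = 338.97 − (181.07) = 157.90 mGal

157.9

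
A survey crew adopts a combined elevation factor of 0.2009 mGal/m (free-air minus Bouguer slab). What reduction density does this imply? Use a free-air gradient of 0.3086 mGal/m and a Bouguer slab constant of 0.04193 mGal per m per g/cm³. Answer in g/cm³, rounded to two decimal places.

2.57

0.2009 = 0.3086 − 0.04193 × ρ
ρ = (0.3086 − 0.2009) / 0.04193 = 2.57 g/cm³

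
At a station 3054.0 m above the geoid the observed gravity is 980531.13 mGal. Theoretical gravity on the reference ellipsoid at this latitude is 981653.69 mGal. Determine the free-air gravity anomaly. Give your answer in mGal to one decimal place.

-180.1

Free-air correction = 0.3086 × 3054.0 = 942.46 mGal
Free-air anomaly = 980531.13 − 981653.69 + (942.46) = -180.10 mGal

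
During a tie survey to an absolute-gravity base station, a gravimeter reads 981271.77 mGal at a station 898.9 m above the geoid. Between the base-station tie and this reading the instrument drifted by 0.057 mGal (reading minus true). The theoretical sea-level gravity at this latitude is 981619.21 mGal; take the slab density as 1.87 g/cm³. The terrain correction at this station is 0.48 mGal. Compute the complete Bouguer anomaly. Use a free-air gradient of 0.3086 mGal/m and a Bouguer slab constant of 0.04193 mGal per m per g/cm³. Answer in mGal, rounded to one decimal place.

Drift-corrected reading = 981271.77 − (0.057) = 981271.713 mGal
Free-air correction = 0.3086 × 898.9 = 277.40 mGal
Free-air anomaly = 981271.713 − 981619.21 + (277.40) = -70.097 mGal
Bouguer slab correction = 0.04193 × 1.87 × 898.9 = 70.48 mGal
Simple Bouguer anomaly = -70.097 − (70.48) = -140.577 mGal
Complete Bouguer anomaly = -140.577 + 0.48 = -140.097 mGal

-140.1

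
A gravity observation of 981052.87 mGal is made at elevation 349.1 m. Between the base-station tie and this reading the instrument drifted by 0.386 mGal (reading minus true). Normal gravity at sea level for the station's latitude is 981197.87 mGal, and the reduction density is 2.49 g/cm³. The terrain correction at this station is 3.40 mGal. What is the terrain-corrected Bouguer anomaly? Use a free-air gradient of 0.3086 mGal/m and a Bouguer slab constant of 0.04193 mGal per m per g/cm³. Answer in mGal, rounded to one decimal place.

-70.7

Drift-corrected reading = 981052.87 − (0.386) = 981052.484 mGal
Free-air correction = 0.3086 × 349.1 = 107.73 mGal
Free-air anomaly = 981052.484 − 981197.87 + (107.73) = -37.656 mGal
Bouguer slab correction = 0.04193 × 2.49 × 349.1 = 36.45 mGal
Simple Bouguer anomaly = -37.656 − (36.45) = -74.106 mGal
Complete Bouguer anomaly = -74.106 + 3.40 = -70.706 mGal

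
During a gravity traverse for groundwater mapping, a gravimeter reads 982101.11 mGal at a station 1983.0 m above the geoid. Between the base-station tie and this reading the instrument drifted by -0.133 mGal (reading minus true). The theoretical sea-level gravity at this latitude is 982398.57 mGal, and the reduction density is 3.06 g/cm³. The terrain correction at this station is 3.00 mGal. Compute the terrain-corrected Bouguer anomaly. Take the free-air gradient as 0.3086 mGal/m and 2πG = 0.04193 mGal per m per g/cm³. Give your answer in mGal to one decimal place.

Drift-corrected reading = 982101.11 − (-0.133) = 982101.243 mGal
Free-air correction = 0.3086 × 1983.0 = 611.95 mGal
Free-air anomaly = 982101.243 − 982398.57 + (611.95) = 314.623 mGal
Bouguer slab correction = 0.04193 × 3.06 × 1983.0 = 254.43 mGal
Simple Bouguer anomaly = 314.623 − (254.43) = 60.193 mGal
Complete Bouguer anomaly = 60.193 + 3.00 = 63.193 mGal

63.2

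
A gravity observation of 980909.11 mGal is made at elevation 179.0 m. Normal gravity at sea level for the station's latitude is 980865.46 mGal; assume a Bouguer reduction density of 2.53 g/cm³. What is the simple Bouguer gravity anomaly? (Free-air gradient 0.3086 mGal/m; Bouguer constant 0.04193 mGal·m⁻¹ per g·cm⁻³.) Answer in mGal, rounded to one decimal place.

Free-air correction = 0.3086 × 179.0 = 55.24 mGal
Free-air anomaly = 980909.11 − 980865.46 + (55.24) = 98.89 mGal
Bouguer slab correction = 0.04193 × 2.53 × 179.0 = 18.99 mGal
Simple Bouguer anomaly = 98.89 − (18.99) = 79.90 mGal

79.9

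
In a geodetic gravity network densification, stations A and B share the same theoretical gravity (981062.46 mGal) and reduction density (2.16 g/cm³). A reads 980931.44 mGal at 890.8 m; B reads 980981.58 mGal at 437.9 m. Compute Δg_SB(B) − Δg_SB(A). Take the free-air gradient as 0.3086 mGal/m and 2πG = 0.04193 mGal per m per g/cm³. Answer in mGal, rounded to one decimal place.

-48.6

Δg_SB(A) = 980931.44 − 981062.46 + 0.3086×890.8 − 0.04193×2.16×890.8 = 63.20 mGal
Δg_SB(B) = 980981.58 − 981062.46 + 0.3086×437.9 − 0.04193×2.16×437.9 = 14.60 mGal
Difference = 14.60 − (63.20) = -48.60 mGal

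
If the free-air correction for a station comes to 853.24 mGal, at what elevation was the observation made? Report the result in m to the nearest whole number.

h = 853.24 / 0.3086 = 2764.87 m

2765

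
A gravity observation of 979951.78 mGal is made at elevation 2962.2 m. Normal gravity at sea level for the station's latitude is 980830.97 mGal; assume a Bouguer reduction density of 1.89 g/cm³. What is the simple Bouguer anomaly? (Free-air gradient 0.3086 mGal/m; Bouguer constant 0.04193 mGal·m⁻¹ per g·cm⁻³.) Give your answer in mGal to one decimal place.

-199.8

Free-air correction = 0.3086 × 2962.2 = 914.13 mGal
Free-air anomaly = 979951.78 − 980830.97 + (914.13) = 34.94 mGal
Bouguer slab correction = 0.04193 × 1.89 × 2962.2 = 234.75 mGal
Simple Bouguer anomaly = 34.94 − (234.75) = -199.81 mGal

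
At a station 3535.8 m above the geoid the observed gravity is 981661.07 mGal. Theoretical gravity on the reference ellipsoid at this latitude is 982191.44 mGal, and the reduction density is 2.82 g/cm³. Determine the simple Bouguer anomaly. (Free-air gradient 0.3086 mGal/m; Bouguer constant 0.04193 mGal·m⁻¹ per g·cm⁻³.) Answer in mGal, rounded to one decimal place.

142.7

Free-air correction = 0.3086 × 3535.8 = 1091.15 mGal
Free-air anomaly = 981661.07 − 982191.44 + (1091.15) = 560.78 mGal
Bouguer slab correction = 0.04193 × 2.82 × 3535.8 = 418.08 mGal
Simple Bouguer anomaly = 560.78 − (418.08) = 142.70 mGal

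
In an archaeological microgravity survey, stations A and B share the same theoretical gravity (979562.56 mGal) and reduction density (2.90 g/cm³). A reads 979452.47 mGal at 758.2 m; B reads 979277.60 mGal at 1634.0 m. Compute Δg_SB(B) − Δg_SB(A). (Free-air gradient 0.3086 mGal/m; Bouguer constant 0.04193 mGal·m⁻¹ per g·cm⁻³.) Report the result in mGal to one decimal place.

Δg_SB(A) = 979452.47 − 979562.56 + 0.3086×758.2 − 0.04193×2.90×758.2 = 31.70 mGal
Δg_SB(B) = 979277.60 − 979562.56 + 0.3086×1634.0 − 0.04193×2.90×1634.0 = 20.60 mGal
Difference = 20.60 − (31.70) = -11.10 mGal

-11.1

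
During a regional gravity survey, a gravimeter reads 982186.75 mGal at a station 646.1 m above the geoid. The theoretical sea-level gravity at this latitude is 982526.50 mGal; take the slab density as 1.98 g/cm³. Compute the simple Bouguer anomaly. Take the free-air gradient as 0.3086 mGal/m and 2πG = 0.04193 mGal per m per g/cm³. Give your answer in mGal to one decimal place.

Free-air correction = 0.3086 × 646.1 = 199.39 mGal
Free-air anomaly = 982186.75 − 982526.50 + (199.39) = -140.36 mGal
Bouguer slab correction = 0.04193 × 1.98 × 646.1 = 53.64 mGal
Simple Bouguer anomaly = -140.36 − (53.64) = -194.00 mGal

-194.0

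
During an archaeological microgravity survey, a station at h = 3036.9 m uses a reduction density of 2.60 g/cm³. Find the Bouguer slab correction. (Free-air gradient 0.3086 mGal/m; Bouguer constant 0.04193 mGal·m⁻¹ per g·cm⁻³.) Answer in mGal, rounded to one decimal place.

331.1

Bouguer slab correction = 0.04193 × 2.60 × 3036.9 = 331.1 mGal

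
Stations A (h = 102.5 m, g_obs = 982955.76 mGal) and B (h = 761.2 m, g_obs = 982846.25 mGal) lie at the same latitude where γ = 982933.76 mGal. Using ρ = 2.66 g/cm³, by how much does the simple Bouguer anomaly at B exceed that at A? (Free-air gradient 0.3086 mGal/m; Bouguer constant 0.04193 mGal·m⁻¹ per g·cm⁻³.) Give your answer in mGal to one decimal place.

Δg_SB(A) = 982955.76 − 982933.76 + 0.3086×102.5 − 0.04193×2.66×102.5 = 42.20 mGal
Δg_SB(B) = 982846.25 − 982933.76 + 0.3086×761.2 − 0.04193×2.66×761.2 = 62.50 mGal
Difference = 62.50 − (42.20) = 20.30 mGal

20.3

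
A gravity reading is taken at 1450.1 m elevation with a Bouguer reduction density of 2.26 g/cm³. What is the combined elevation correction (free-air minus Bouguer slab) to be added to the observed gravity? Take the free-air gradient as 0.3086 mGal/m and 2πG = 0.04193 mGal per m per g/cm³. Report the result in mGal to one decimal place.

310.1

Combined gradient = 0.3086 − 0.04193 × 2.26 = 0.2138382 mGal/m
Combined elevation correction = 0.2138382 × 1450.1 = 310.1 mGal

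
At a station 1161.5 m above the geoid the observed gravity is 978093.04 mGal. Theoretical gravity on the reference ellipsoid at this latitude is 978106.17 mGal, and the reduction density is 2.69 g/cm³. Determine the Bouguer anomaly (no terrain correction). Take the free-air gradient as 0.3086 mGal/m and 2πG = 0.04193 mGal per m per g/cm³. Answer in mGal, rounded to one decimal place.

Free-air correction = 0.3086 × 1161.5 = 358.44 mGal
Free-air anomaly = 978093.04 − 978106.17 + (358.44) = 345.31 mGal
Bouguer slab correction = 0.04193 × 2.69 × 1161.5 = 131.01 mGal
Simple Bouguer anomaly = 345.31 − (131.01) = 214.30 mGal

214.3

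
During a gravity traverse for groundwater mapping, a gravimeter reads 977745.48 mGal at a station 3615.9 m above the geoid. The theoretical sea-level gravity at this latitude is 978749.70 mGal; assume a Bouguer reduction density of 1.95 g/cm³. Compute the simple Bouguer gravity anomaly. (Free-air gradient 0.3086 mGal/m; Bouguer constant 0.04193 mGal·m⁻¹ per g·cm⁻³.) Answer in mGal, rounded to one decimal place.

-184.0

Free-air correction = 0.3086 × 3615.9 = 1115.87 mGal
Free-air anomaly = 977745.48 − 978749.70 + (1115.87) = 111.65 mGal
Bouguer slab correction = 0.04193 × 1.95 × 3615.9 = 295.65 mGal
Simple Bouguer anomaly = 111.65 − (295.65) = -184.00 mGal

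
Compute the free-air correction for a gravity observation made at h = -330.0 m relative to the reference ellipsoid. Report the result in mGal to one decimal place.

Free-air correction = 0.3086 × -330.0 = -101.8 mGal

-101.8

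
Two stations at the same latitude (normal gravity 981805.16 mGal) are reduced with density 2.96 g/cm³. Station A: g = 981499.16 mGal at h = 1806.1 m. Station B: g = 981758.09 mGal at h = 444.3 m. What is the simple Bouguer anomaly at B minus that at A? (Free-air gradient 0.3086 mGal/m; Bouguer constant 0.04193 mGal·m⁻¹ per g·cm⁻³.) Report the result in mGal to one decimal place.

Δg_SB(A) = 981499.16 − 981805.16 + 0.3086×1806.1 − 0.04193×2.96×1806.1 = 27.20 mGal
Δg_SB(B) = 981758.09 − 981805.16 + 0.3086×444.3 − 0.04193×2.96×444.3 = 34.90 mGal
Difference = 34.90 − (27.20) = 7.70 mGal

7.7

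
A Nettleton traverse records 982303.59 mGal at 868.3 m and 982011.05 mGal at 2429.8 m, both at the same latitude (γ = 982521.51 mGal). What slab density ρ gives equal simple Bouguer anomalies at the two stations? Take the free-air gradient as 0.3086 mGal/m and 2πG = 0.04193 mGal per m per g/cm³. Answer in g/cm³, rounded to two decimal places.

2.89

Δg_obs = 982011.05 − 982303.59 = -292.54 mGal over Δh = 2429.8 − 868.3 = 1561.5 m
Equal Bouguer anomalies ⇒ Δg_obs + (0.3086 − 0.04193ρ)·Δh = 0
0.3086 − 0.04193ρ = −Δg_obs/Δh = 0.18735
ρ = (0.3086 − 0.18735) / 0.04193 = 2.89 g/cm³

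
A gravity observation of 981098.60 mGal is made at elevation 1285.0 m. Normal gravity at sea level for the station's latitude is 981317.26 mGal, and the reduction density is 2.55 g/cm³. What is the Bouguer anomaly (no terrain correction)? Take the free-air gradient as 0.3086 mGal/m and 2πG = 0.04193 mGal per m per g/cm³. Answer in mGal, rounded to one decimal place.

40.5

Free-air correction = 0.3086 × 1285.0 = 396.55 mGal
Free-air anomaly = 981098.60 − 981317.26 + (396.55) = 177.89 mGal
Bouguer slab correction = 0.04193 × 2.55 × 1285.0 = 137.39 mGal
Simple Bouguer anomaly = 177.89 − (137.39) = 40.50 mGal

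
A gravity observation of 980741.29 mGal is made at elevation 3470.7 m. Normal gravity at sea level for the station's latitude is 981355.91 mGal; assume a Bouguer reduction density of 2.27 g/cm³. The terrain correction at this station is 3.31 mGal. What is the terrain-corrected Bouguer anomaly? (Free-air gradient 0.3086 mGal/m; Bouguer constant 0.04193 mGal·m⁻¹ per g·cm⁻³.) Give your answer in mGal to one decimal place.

129.4

Free-air correction = 0.3086 × 3470.7 = 1071.06 mGal
Free-air anomaly = 980741.29 − 981355.91 + (1071.06) = 456.44 mGal
Bouguer slab correction = 0.04193 × 2.27 × 3470.7 = 330.35 mGal
Simple Bouguer anomaly = 456.44 − (330.35) = 126.09 mGal
Complete Bouguer anomaly = 126.09 + 3.31 = 129.40 mGal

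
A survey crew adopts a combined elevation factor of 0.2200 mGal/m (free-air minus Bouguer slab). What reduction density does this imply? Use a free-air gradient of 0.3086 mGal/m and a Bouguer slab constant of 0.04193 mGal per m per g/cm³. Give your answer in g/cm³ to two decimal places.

2.11

0.2200 = 0.3086 − 0.04193 × ρ
ρ = (0.3086 − 0.2200) / 0.04193 = 2.11 g/cm³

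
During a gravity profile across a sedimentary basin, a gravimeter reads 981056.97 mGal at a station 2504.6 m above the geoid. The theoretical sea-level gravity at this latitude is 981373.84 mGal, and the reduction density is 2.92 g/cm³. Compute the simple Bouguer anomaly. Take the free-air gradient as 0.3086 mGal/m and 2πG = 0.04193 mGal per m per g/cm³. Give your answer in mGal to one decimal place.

149.4

Free-air correction = 0.3086 × 2504.6 = 772.92 mGal
Free-air anomaly = 981056.97 − 981373.84 + (772.92) = 456.05 mGal
Bouguer slab correction = 0.04193 × 2.92 × 2504.6 = 306.65 mGal
Simple Bouguer anomaly = 456.05 − (306.65) = 149.40 mGal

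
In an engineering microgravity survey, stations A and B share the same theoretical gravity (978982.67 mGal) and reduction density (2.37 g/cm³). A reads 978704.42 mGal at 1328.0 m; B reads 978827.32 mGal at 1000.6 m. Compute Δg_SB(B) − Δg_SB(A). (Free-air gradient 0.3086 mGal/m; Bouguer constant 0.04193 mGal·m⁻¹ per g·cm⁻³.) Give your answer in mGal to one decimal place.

Δg_SB(A) = 978704.42 − 978982.67 + 0.3086×1328.0 − 0.04193×2.37×1328.0 = -0.40 mGal
Δg_SB(B) = 978827.32 − 978982.67 + 0.3086×1000.6 − 0.04193×2.37×1000.6 = 54.00 mGal
Difference = 54.00 − (-0.40) = 54.40 mGal

54.4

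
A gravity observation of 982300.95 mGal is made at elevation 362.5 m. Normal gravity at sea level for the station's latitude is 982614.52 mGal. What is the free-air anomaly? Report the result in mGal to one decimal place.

-201.7

Free-air correction = 0.3086 × 362.5 = 111.87 mGal
Free-air anomaly = 982300.95 − 982614.52 + (111.87) = -201.70 mGal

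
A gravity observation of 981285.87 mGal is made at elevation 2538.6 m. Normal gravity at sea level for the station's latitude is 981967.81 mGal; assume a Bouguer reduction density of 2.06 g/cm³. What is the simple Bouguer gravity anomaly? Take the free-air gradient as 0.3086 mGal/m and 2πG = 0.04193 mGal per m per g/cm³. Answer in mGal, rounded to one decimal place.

Free-air correction = 0.3086 × 2538.6 = 783.41 mGal
Free-air anomaly = 981285.87 − 981967.81 + (783.41) = 101.47 mGal
Bouguer slab correction = 0.04193 × 2.06 × 2538.6 = 219.27 mGal
Simple Bouguer anomaly = 101.47 − (219.27) = -117.80 mGal

-117.8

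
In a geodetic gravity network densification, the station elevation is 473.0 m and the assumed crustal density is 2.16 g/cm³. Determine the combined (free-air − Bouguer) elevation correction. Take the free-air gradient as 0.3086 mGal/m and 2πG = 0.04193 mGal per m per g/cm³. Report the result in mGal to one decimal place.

103.1

Combined gradient = 0.3086 − 0.04193 × 2.16 = 0.2180312 mGal/m
Combined elevation correction = 0.2180312 × 473.0 = 103.1 mGal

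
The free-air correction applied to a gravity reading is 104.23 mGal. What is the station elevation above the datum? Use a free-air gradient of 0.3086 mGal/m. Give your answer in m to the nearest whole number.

338

h = 104.23 / 0.3086 = 337.75 m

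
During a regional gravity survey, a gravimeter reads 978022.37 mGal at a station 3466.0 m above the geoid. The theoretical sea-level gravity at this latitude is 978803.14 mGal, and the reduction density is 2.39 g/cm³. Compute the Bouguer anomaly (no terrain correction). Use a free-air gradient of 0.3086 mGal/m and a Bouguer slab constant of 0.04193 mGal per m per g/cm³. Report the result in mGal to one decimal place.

-58.5

Free-air correction = 0.3086 × 3466.0 = 1069.61 mGal
Free-air anomaly = 978022.37 − 978803.14 + (1069.61) = 288.84 mGal
Bouguer slab correction = 0.04193 × 2.39 × 3466.0 = 347.34 mGal
Simple Bouguer anomaly = 288.84 − (347.34) = -58.50 mGal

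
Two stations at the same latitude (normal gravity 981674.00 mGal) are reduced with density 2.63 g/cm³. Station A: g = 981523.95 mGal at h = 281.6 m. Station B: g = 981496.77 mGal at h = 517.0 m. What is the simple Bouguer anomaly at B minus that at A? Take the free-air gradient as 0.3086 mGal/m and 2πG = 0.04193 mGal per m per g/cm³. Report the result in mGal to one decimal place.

19.5

Δg_SB(A) = 981523.95 − 981674.00 + 0.3086×281.6 − 0.04193×2.63×281.6 = -94.20 mGal
Δg_SB(B) = 981496.77 − 981674.00 + 0.3086×517.0 − 0.04193×2.63×517.0 = -74.70 mGal
Difference = -74.70 − (-94.20) = 19.50 mGal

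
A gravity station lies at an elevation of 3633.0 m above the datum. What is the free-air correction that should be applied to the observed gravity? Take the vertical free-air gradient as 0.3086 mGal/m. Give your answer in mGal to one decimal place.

Free-air correction = 0.3086 × 3633.0 = 1121.1 mGal

1121.1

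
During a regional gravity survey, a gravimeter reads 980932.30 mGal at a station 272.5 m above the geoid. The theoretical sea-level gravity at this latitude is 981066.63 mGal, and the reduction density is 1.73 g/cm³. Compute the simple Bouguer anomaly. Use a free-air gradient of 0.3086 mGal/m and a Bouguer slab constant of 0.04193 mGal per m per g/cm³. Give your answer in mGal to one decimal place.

-70.0

Free-air correction = 0.3086 × 272.5 = 84.09 mGal
Free-air anomaly = 980932.30 − 981066.63 + (84.09) = -50.24 mGal
Bouguer slab correction = 0.04193 × 1.73 × 272.5 = 19.77 mGal
Simple Bouguer anomaly = -50.24 − (19.77) = -70.01 mGal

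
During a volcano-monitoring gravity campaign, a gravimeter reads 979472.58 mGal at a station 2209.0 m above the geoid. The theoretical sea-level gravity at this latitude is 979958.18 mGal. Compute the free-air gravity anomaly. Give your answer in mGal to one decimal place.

Free-air correction = 0.3086 × 2209.0 = 681.70 mGal
Free-air anomaly = 979472.58 − 979958.18 + (681.70) = 196.10 mGal

196.1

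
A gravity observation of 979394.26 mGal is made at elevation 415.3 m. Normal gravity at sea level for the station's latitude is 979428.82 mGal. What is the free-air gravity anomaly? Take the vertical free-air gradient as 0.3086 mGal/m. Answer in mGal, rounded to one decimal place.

93.6

Free-air correction = 0.3086 × 415.3 = 128.16 mGal
Free-air anomaly = 979394.26 − 979428.82 + (128.16) = 93.60 mGal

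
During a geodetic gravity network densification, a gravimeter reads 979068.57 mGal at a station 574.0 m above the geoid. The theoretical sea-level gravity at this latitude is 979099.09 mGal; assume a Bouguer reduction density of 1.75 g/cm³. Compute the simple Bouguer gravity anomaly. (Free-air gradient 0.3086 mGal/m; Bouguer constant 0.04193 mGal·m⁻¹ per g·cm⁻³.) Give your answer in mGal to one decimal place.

Free-air correction = 0.3086 × 574.0 = 177.14 mGal
Free-air anomaly = 979068.57 − 979099.09 + (177.14) = 146.62 mGal
Bouguer slab correction = 0.04193 × 1.75 × 574.0 = 42.12 mGal
Simple Bouguer anomaly = 146.62 − (42.12) = 104.50 mGal

104.5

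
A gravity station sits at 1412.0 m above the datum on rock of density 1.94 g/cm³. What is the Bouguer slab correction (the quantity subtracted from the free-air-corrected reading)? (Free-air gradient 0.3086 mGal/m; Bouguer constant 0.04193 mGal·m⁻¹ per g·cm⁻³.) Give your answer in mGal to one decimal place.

Bouguer slab correction = 0.04193 × 1.94 × 1412.0 = 114.9 mGal

114.9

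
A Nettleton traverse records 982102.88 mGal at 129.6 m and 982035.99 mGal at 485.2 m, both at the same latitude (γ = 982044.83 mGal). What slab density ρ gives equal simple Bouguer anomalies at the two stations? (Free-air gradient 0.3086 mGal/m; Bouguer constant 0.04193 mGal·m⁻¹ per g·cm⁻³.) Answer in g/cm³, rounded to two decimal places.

2.87

Δg_obs = 982035.99 − 982102.88 = -66.89 mGal over Δh = 485.2 − 129.6 = 355.6 m
Equal Bouguer anomalies ⇒ Δg_obs + (0.3086 − 0.04193ρ)·Δh = 0
0.3086 − 0.04193ρ = −Δg_obs/Δh = 0.18810
ρ = (0.3086 − 0.18810) / 0.04193 = 2.87 g/cm³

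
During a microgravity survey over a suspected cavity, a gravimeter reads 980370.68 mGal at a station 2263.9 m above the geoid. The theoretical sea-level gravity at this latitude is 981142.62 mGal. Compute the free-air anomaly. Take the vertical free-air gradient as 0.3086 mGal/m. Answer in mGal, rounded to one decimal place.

Free-air correction = 0.3086 × 2263.9 = 698.64 mGal
Free-air anomaly = 980370.68 − 981142.62 + (698.64) = -73.30 mGal

-73.3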